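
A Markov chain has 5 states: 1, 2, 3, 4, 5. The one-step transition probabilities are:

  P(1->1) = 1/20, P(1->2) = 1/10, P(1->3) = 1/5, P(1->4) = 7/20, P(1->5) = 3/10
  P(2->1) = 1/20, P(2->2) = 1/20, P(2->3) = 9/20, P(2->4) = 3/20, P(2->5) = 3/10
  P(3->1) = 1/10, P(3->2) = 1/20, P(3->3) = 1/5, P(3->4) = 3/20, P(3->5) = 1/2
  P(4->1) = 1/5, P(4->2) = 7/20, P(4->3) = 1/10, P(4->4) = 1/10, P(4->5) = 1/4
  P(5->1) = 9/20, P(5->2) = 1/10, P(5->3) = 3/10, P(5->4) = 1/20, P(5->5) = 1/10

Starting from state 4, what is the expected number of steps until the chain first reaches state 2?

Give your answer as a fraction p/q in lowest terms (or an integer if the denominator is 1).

Let h_i = expected steps to first reach 2 from state i.
Boundary: h_2 = 0.
First-step equations for the other states:
  h_1 = 1 + 1/20*h_1 + 1/10*h_2 + 1/5*h_3 + 7/20*h_4 + 3/10*h_5
  h_3 = 1 + 1/10*h_1 + 1/20*h_2 + 1/5*h_3 + 3/20*h_4 + 1/2*h_5
  h_4 = 1 + 1/5*h_1 + 7/20*h_2 + 1/10*h_3 + 1/10*h_4 + 1/4*h_5
  h_5 = 1 + 9/20*h_1 + 1/10*h_2 + 3/10*h_3 + 1/20*h_4 + 1/10*h_5

Substituting h_2 = 0 and rearranging gives the linear system (I - Q) h = 1:
  [19/20, -1/5, -7/20, -3/10] . (h_1, h_3, h_4, h_5) = 1
  [-1/10, 4/5, -3/20, -1/2] . (h_1, h_3, h_4, h_5) = 1
  [-1/5, -1/10, 9/10, -1/4] . (h_1, h_3, h_4, h_5) = 1
  [-9/20, -3/10, -1/20, 9/10] . (h_1, h_3, h_4, h_5) = 1

Solving yields:
  h_1 = 114320/15373
  h_3 = 126260/15373
  h_4 = 90220/15373
  h_5 = 121340/15373

Starting state is 4, so the expected hitting time is h_4 = 90220/15373.

Answer: 90220/15373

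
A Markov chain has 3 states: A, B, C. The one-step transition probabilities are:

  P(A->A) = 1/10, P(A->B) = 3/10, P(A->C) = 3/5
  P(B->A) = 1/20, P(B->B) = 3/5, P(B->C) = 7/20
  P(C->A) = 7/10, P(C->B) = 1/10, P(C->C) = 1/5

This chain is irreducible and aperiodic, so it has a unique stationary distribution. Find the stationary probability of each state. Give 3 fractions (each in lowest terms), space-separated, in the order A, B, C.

The stationary distribution satisfies pi = pi * P, i.e.:
  pi_A = 1/10*pi_A + 1/20*pi_B + 7/10*pi_C
  pi_B = 3/10*pi_A + 3/5*pi_B + 1/10*pi_C
  pi_C = 3/5*pi_A + 7/20*pi_B + 1/5*pi_C
with normalization: pi_A + pi_B + pi_C = 1.

Using the first 2 balance equations plus normalization, the linear system A*pi = b is:
  [-9/10, 1/20, 7/10] . pi = 0
  [3/10, -2/5, 1/10] . pi = 0
  [1, 1, 1] . pi = 1

Solving yields:
  pi_A = 19/62
  pi_B = 10/31
  pi_C = 23/62

Verification (pi * P):
  19/62*1/10 + 10/31*1/20 + 23/62*7/10 = 19/62 = pi_A  (ok)
  19/62*3/10 + 10/31*3/5 + 23/62*1/10 = 10/31 = pi_B  (ok)
  19/62*3/5 + 10/31*7/20 + 23/62*1/5 = 23/62 = pi_C  (ok)

Answer: 19/62 10/31 23/62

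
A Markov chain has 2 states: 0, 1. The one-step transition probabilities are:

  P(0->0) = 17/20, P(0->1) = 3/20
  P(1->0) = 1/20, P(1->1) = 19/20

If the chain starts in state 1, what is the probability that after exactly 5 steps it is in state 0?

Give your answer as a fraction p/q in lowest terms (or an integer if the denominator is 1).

Answer: 2101/12500

Derivation:
Computing P^5 by repeated multiplication:
P^1 =
  0: [17/20, 3/20]
  1: [1/20, 19/20]
P^2 =
  0: [73/100, 27/100]
  1: [9/100, 91/100]
P^3 =
  0: [317/500, 183/500]
  1: [61/500, 439/500]
P^4 =
  0: [1393/2500, 1107/2500]
  1: [369/2500, 2131/2500]
P^5 =
  0: [6197/12500, 6303/12500]
  1: [2101/12500, 10399/12500]

(P^5)[1 -> 0] = 2101/12500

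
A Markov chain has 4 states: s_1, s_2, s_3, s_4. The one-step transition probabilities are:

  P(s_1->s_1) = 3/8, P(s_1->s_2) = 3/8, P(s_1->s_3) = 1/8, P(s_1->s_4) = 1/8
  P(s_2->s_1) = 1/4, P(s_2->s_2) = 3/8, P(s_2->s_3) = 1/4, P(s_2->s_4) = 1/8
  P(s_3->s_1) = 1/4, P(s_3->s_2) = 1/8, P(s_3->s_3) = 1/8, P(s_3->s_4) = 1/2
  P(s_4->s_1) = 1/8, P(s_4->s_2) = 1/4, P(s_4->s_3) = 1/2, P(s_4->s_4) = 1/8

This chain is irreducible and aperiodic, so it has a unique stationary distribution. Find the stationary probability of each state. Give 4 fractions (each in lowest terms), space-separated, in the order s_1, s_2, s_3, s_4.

Answer: 13/51 44/153 37/153 11/51

Derivation:
The stationary distribution satisfies pi = pi * P, i.e.:
  pi_s_1 = 3/8*pi_s_1 + 1/4*pi_s_2 + 1/4*pi_s_3 + 1/8*pi_s_4
  pi_s_2 = 3/8*pi_s_1 + 3/8*pi_s_2 + 1/8*pi_s_3 + 1/4*pi_s_4
  pi_s_3 = 1/8*pi_s_1 + 1/4*pi_s_2 + 1/8*pi_s_3 + 1/2*pi_s_4
  pi_s_4 = 1/8*pi_s_1 + 1/8*pi_s_2 + 1/2*pi_s_3 + 1/8*pi_s_4
with normalization: pi_s_1 + pi_s_2 + pi_s_3 + pi_s_4 = 1.

Using the first 3 balance equations plus normalization, the linear system A*pi = b is:
  [-5/8, 1/4, 1/4, 1/8] . pi = 0
  [3/8, -5/8, 1/8, 1/4] . pi = 0
  [1/8, 1/4, -7/8, 1/2] . pi = 0
  [1, 1, 1, 1] . pi = 1

Solving yields:
  pi_s_1 = 13/51
  pi_s_2 = 44/153
  pi_s_3 = 37/153
  pi_s_4 = 11/51

Verification (pi * P):
  13/51*3/8 + 44/153*1/4 + 37/153*1/4 + 11/51*1/8 = 13/51 = pi_s_1  (ok)
  13/51*3/8 + 44/153*3/8 + 37/153*1/8 + 11/51*1/4 = 44/153 = pi_s_2  (ok)
  13/51*1/8 + 44/153*1/4 + 37/153*1/8 + 11/51*1/2 = 37/153 = pi_s_3  (ok)
  13/51*1/8 + 44/153*1/8 + 37/153*1/2 + 11/51*1/8 = 11/51 = pi_s_4  (ok)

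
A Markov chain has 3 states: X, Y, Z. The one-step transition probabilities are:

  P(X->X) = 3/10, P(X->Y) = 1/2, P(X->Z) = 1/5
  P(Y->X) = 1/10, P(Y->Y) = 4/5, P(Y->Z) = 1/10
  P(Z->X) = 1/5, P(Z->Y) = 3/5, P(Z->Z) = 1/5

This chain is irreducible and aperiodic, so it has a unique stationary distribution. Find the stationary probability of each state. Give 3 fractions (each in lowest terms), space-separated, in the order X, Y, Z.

Answer: 10/71 52/71 9/71

Derivation:
The stationary distribution satisfies pi = pi * P, i.e.:
  pi_X = 3/10*pi_X + 1/10*pi_Y + 1/5*pi_Z
  pi_Y = 1/2*pi_X + 4/5*pi_Y + 3/5*pi_Z
  pi_Z = 1/5*pi_X + 1/10*pi_Y + 1/5*pi_Z
with normalization: pi_X + pi_Y + pi_Z = 1.

Using the first 2 balance equations plus normalization, the linear system A*pi = b is:
  [-7/10, 1/10, 1/5] . pi = 0
  [1/2, -1/5, 3/5] . pi = 0
  [1, 1, 1] . pi = 1

Solving yields:
  pi_X = 10/71
  pi_Y = 52/71
  pi_Z = 9/71

Verification (pi * P):
  10/71*3/10 + 52/71*1/10 + 9/71*1/5 = 10/71 = pi_X  (ok)
  10/71*1/2 + 52/71*4/5 + 9/71*3/5 = 52/71 = pi_Y  (ok)
  10/71*1/5 + 52/71*1/10 + 9/71*1/5 = 9/71 = pi_Z  (ok)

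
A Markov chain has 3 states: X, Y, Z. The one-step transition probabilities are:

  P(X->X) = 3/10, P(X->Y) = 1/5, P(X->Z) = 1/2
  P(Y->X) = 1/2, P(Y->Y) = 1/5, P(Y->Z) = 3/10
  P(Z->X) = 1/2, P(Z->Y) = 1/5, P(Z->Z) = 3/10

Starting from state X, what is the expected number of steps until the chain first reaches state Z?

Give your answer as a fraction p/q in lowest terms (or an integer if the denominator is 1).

Let h_i = expected steps to first reach Z from state i.
Boundary: h_Z = 0.
First-step equations for the other states:
  h_X = 1 + 3/10*h_X + 1/5*h_Y + 1/2*h_Z
  h_Y = 1 + 1/2*h_X + 1/5*h_Y + 3/10*h_Z

Substituting h_Z = 0 and rearranging gives the linear system (I - Q) h = 1:
  [7/10, -1/5] . (h_X, h_Y) = 1
  [-1/2, 4/5] . (h_X, h_Y) = 1

Solving yields:
  h_X = 50/23
  h_Y = 60/23

Starting state is X, so the expected hitting time is h_X = 50/23.

Answer: 50/23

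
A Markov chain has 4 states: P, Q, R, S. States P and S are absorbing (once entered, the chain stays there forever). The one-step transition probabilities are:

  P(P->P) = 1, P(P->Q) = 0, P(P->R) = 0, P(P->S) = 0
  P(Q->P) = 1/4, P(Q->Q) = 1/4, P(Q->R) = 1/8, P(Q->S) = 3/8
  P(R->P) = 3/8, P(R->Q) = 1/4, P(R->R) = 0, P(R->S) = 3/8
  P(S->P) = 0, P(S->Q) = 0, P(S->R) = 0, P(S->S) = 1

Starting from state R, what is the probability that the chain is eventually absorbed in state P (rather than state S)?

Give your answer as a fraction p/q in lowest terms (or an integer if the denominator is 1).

Answer: 11/23

Derivation:
Let a_i = P(absorbed in P | start in state i).
Boundary conditions: a_P = 1, a_S = 0.
For each transient state i, a_i = sum_j P(i->j) * a_j:
  a_Q = 1/4*a_P + 1/4*a_Q + 1/8*a_R + 3/8*a_S
  a_R = 3/8*a_P + 1/4*a_Q + 0*a_R + 3/8*a_S

Substituting a_P = 1 and a_S = 0, rearrange to (I - Q) a = r where r[i] = P(i -> P):
  [3/4, -1/8] . (a_Q, a_R) = 1/4
  [-1/4, 1] . (a_Q, a_R) = 3/8

Solving yields:
  a_Q = 19/46
  a_R = 11/23

Starting state is R, so the absorption probability is a_R = 11/23.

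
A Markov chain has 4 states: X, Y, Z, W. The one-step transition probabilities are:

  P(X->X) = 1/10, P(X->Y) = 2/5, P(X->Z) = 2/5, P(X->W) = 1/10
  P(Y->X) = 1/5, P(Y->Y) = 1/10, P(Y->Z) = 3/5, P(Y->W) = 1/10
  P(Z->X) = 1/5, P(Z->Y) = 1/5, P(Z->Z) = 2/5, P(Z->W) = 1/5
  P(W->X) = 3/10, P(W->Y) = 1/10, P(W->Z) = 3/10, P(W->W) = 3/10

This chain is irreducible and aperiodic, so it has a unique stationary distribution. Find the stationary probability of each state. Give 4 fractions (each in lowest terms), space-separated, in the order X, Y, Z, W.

Answer: 216/1091 220/1091 461/1091 194/1091

Derivation:
The stationary distribution satisfies pi = pi * P, i.e.:
  pi_X = 1/10*pi_X + 1/5*pi_Y + 1/5*pi_Z + 3/10*pi_W
  pi_Y = 2/5*pi_X + 1/10*pi_Y + 1/5*pi_Z + 1/10*pi_W
  pi_Z = 2/5*pi_X + 3/5*pi_Y + 2/5*pi_Z + 3/10*pi_W
  pi_W = 1/10*pi_X + 1/10*pi_Y + 1/5*pi_Z + 3/10*pi_W
with normalization: pi_X + pi_Y + pi_Z + pi_W = 1.

Using the first 3 balance equations plus normalization, the linear system A*pi = b is:
  [-9/10, 1/5, 1/5, 3/10] . pi = 0
  [2/5, -9/10, 1/5, 1/10] . pi = 0
  [2/5, 3/5, -3/5, 3/10] . pi = 0
  [1, 1, 1, 1] . pi = 1

Solving yields:
  pi_X = 216/1091
  pi_Y = 220/1091
  pi_Z = 461/1091
  pi_W = 194/1091

Verification (pi * P):
  216/1091*1/10 + 220/1091*1/5 + 461/1091*1/5 + 194/1091*3/10 = 216/1091 = pi_X  (ok)
  216/1091*2/5 + 220/1091*1/10 + 461/1091*1/5 + 194/1091*1/10 = 220/1091 = pi_Y  (ok)
  216/1091*2/5 + 220/1091*3/5 + 461/1091*2/5 + 194/1091*3/10 = 461/1091 = pi_Z  (ok)
  216/1091*1/10 + 220/1091*1/10 + 461/1091*1/5 + 194/1091*3/10 = 194/1091 = pi_W  (ok)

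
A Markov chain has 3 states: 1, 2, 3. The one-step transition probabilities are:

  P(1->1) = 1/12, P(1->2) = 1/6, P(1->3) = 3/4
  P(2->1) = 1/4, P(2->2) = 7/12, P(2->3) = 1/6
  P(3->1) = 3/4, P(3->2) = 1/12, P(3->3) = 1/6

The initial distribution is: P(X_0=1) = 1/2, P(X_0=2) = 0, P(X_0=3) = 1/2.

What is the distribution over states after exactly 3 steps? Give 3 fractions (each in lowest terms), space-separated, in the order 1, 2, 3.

Answer: 167/432 359/1728 701/1728

Derivation:
Propagating the distribution step by step (d_{t+1} = d_t * P):
d_0 = (1=1/2, 2=0, 3=1/2)
  d_1[1] = 1/2*1/12 + 0*1/4 + 1/2*3/4 = 5/12
  d_1[2] = 1/2*1/6 + 0*7/12 + 1/2*1/12 = 1/8
  d_1[3] = 1/2*3/4 + 0*1/6 + 1/2*1/6 = 11/24
d_1 = (1=5/12, 2=1/8, 3=11/24)
  d_2[1] = 5/12*1/12 + 1/8*1/4 + 11/24*3/4 = 59/144
  d_2[2] = 5/12*1/6 + 1/8*7/12 + 11/24*1/12 = 13/72
  d_2[3] = 5/12*3/4 + 1/8*1/6 + 11/24*1/6 = 59/144
d_2 = (1=59/144, 2=13/72, 3=59/144)
  d_3[1] = 59/144*1/12 + 13/72*1/4 + 59/144*3/4 = 167/432
  d_3[2] = 59/144*1/6 + 13/72*7/12 + 59/144*1/12 = 359/1728
  d_3[3] = 59/144*3/4 + 13/72*1/6 + 59/144*1/6 = 701/1728
d_3 = (1=167/432, 2=359/1728, 3=701/1728)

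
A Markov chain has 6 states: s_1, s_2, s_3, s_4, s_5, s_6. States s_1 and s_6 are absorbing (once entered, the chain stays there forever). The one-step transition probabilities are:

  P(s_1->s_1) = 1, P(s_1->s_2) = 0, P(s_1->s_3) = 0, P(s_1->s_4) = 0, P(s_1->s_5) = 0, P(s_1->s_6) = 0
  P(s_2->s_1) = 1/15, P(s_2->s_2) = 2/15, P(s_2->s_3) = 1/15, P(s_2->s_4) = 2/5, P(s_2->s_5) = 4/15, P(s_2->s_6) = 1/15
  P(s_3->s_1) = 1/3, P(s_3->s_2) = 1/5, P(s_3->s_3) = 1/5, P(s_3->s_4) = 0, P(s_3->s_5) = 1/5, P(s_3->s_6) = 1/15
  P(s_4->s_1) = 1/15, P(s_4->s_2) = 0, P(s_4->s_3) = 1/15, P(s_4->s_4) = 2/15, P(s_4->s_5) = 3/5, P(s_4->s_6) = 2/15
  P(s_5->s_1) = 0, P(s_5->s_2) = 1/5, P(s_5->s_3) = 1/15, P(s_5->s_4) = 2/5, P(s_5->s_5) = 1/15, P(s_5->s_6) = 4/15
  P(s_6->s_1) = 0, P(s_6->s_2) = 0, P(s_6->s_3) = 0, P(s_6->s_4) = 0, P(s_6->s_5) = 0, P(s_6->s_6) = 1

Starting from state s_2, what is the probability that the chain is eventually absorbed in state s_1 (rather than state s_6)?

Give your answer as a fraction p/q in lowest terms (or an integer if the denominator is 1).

Let a_i = P(absorbed in s_1 | start in state i).
Boundary conditions: a_s_1 = 1, a_s_6 = 0.
For each transient state i, a_i = sum_j P(i->j) * a_j:
  a_s_2 = 1/15*a_s_1 + 2/15*a_s_2 + 1/15*a_s_3 + 2/5*a_s_4 + 4/15*a_s_5 + 1/15*a_s_6
  a_s_3 = 1/3*a_s_1 + 1/5*a_s_2 + 1/5*a_s_3 + 0*a_s_4 + 1/5*a_s_5 + 1/15*a_s_6
  a_s_4 = 1/15*a_s_1 + 0*a_s_2 + 1/15*a_s_3 + 2/15*a_s_4 + 3/5*a_s_5 + 2/15*a_s_6
  a_s_5 = 0*a_s_1 + 1/5*a_s_2 + 1/15*a_s_3 + 2/5*a_s_4 + 1/15*a_s_5 + 4/15*a_s_6

Substituting a_s_1 = 1 and a_s_6 = 0, rearrange to (I - Q) a = r where r[i] = P(i -> s_1):
  [13/15, -1/15, -2/5, -4/15] . (a_s_2, a_s_3, a_s_4, a_s_5) = 1/15
  [-1/5, 4/5, 0, -1/5] . (a_s_2, a_s_3, a_s_4, a_s_5) = 1/3
  [0, -1/15, 13/15, -3/5] . (a_s_2, a_s_3, a_s_4, a_s_5) = 1/15
  [-1/5, -1/15, -2/5, 14/15] . (a_s_2, a_s_3, a_s_4, a_s_5) = 0

Solving yields:
  a_s_2 = 65/206
  a_s_3 = 341/618
  a_s_4 = 85/309
  a_s_5 = 139/618

Starting state is s_2, so the absorption probability is a_s_2 = 65/206.

Answer: 65/206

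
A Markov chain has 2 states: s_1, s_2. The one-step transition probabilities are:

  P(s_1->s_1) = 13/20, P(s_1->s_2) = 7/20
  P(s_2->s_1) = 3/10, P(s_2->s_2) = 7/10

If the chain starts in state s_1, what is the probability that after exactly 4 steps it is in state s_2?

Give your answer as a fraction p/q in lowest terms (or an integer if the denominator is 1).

Computing P^4 by repeated multiplication:
P^1 =
  s_1: [13/20, 7/20]
  s_2: [3/10, 7/10]
P^2 =
  s_1: [211/400, 189/400]
  s_2: [81/200, 119/200]
P^3 =
  s_1: [3877/8000, 4123/8000]
  s_2: [1767/4000, 2233/4000]
P^4 =
  s_1: [75139/160000, 84861/160000]
  s_2: [36369/80000, 43631/80000]

(P^4)[s_1 -> s_2] = 84861/160000

Answer: 84861/160000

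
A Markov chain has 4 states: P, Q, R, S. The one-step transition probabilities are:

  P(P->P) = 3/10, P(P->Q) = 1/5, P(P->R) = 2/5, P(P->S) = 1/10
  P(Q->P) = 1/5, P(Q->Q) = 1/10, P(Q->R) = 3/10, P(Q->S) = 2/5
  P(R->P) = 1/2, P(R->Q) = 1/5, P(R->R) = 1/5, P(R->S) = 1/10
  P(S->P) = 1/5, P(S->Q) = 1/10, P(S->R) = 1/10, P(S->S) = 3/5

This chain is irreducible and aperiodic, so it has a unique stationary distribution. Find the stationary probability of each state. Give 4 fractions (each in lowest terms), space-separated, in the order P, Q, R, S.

The stationary distribution satisfies pi = pi * P, i.e.:
  pi_P = 3/10*pi_P + 1/5*pi_Q + 1/2*pi_R + 1/5*pi_S
  pi_Q = 1/5*pi_P + 1/10*pi_Q + 1/5*pi_R + 1/10*pi_S
  pi_R = 2/5*pi_P + 3/10*pi_Q + 1/5*pi_R + 1/10*pi_S
  pi_S = 1/10*pi_P + 2/5*pi_Q + 1/10*pi_R + 3/5*pi_S
with normalization: pi_P + pi_Q + pi_R + pi_S = 1.

Using the first 3 balance equations plus normalization, the linear system A*pi = b is:
  [-7/10, 1/5, 1/2, 1/5] . pi = 0
  [1/5, -9/10, 1/5, 1/10] . pi = 0
  [2/5, 3/10, -4/5, 1/10] . pi = 0
  [1, 1, 1, 1] . pi = 1

Solving yields:
  pi_P = 53/174
  pi_Q = 9/58
  pi_R = 43/174
  pi_S = 17/58

Verification (pi * P):
  53/174*3/10 + 9/58*1/5 + 43/174*1/2 + 17/58*1/5 = 53/174 = pi_P  (ok)
  53/174*1/5 + 9/58*1/10 + 43/174*1/5 + 17/58*1/10 = 9/58 = pi_Q  (ok)
  53/174*2/5 + 9/58*3/10 + 43/174*1/5 + 17/58*1/10 = 43/174 = pi_R  (ok)
  53/174*1/10 + 9/58*2/5 + 43/174*1/10 + 17/58*3/5 = 17/58 = pi_S  (ok)

Answer: 53/174 9/58 43/174 17/58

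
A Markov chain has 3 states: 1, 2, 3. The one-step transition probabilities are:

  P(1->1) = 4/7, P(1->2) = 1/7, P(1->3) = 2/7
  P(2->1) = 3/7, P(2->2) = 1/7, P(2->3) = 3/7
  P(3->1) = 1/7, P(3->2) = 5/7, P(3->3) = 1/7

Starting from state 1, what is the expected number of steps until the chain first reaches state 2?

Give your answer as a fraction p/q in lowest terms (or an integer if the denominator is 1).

Let h_i = expected steps to first reach 2 from state i.
Boundary: h_2 = 0.
First-step equations for the other states:
  h_1 = 1 + 4/7*h_1 + 1/7*h_2 + 2/7*h_3
  h_3 = 1 + 1/7*h_1 + 5/7*h_2 + 1/7*h_3

Substituting h_2 = 0 and rearranging gives the linear system (I - Q) h = 1:
  [3/7, -2/7] . (h_1, h_3) = 1
  [-1/7, 6/7] . (h_1, h_3) = 1

Solving yields:
  h_1 = 7/2
  h_3 = 7/4

Starting state is 1, so the expected hitting time is h_1 = 7/2.

Answer: 7/2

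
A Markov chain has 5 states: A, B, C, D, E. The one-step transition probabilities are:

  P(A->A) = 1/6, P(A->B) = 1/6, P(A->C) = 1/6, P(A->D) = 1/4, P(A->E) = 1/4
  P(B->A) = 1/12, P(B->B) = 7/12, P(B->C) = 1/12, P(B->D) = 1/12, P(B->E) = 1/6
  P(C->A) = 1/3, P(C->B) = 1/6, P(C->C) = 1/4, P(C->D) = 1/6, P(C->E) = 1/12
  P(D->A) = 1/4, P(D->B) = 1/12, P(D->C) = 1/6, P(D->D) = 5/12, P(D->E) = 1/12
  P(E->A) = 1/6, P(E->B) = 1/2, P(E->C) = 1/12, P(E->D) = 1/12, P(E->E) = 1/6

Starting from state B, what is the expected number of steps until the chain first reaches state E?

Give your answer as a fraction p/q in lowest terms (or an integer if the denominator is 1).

Let h_i = expected steps to first reach E from state i.
Boundary: h_E = 0.
First-step equations for the other states:
  h_A = 1 + 1/6*h_A + 1/6*h_B + 1/6*h_C + 1/4*h_D + 1/4*h_E
  h_B = 1 + 1/12*h_A + 7/12*h_B + 1/12*h_C + 1/12*h_D + 1/6*h_E
  h_C = 1 + 1/3*h_A + 1/6*h_B + 1/4*h_C + 1/6*h_D + 1/12*h_E
  h_D = 1 + 1/4*h_A + 1/12*h_B + 1/6*h_C + 5/12*h_D + 1/12*h_E

Substituting h_E = 0 and rearranging gives the linear system (I - Q) h = 1:
  [5/6, -1/6, -1/6, -1/4] . (h_A, h_B, h_C, h_D) = 1
  [-1/12, 5/12, -1/12, -1/12] . (h_A, h_B, h_C, h_D) = 1
  [-1/3, -1/6, 3/4, -1/6] . (h_A, h_B, h_C, h_D) = 1
  [-1/4, -1/12, -1/6, 7/12] . (h_A, h_B, h_C, h_D) = 1

Solving yields:
  h_A = 214/35
  h_B = 1594/245
  h_C = 1744/245
  h_D = 1788/245

Starting state is B, so the expected hitting time is h_B = 1594/245.

Answer: 1594/245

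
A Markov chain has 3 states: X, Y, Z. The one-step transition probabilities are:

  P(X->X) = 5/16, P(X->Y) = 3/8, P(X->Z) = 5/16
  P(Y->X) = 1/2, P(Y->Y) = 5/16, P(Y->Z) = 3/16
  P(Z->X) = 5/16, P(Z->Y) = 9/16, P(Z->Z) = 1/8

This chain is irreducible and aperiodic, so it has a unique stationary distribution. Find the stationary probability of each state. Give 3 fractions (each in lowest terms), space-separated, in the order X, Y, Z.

Answer: 127/329 129/329 73/329

Derivation:
The stationary distribution satisfies pi = pi * P, i.e.:
  pi_X = 5/16*pi_X + 1/2*pi_Y + 5/16*pi_Z
  pi_Y = 3/8*pi_X + 5/16*pi_Y + 9/16*pi_Z
  pi_Z = 5/16*pi_X + 3/16*pi_Y + 1/8*pi_Z
with normalization: pi_X + pi_Y + pi_Z = 1.

Using the first 2 balance equations plus normalization, the linear system A*pi = b is:
  [-11/16, 1/2, 5/16] . pi = 0
  [3/8, -11/16, 9/16] . pi = 0
  [1, 1, 1] . pi = 1

Solving yields:
  pi_X = 127/329
  pi_Y = 129/329
  pi_Z = 73/329

Verification (pi * P):
  127/329*5/16 + 129/329*1/2 + 73/329*5/16 = 127/329 = pi_X  (ok)
  127/329*3/8 + 129/329*5/16 + 73/329*9/16 = 129/329 = pi_Y  (ok)
  127/329*5/16 + 129/329*3/16 + 73/329*1/8 = 73/329 = pi_Z  (ok)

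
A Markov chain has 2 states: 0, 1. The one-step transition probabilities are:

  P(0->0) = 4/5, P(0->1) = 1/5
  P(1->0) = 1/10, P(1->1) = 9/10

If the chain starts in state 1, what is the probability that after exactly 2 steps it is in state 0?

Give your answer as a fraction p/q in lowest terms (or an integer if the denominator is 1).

Answer: 17/100

Derivation:
Computing P^2 by repeated multiplication:
P^1 =
  0: [4/5, 1/5]
  1: [1/10, 9/10]
P^2 =
  0: [33/50, 17/50]
  1: [17/100, 83/100]

(P^2)[1 -> 0] = 17/100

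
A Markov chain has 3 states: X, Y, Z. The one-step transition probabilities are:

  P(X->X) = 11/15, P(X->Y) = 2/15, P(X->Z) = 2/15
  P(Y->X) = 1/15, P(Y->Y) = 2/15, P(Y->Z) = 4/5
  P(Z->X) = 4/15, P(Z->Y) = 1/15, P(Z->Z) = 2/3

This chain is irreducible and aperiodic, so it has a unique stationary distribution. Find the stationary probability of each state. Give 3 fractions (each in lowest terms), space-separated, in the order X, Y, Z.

The stationary distribution satisfies pi = pi * P, i.e.:
  pi_X = 11/15*pi_X + 1/15*pi_Y + 4/15*pi_Z
  pi_Y = 2/15*pi_X + 2/15*pi_Y + 1/15*pi_Z
  pi_Z = 2/15*pi_X + 4/5*pi_Y + 2/3*pi_Z
with normalization: pi_X + pi_Y + pi_Z = 1.

Using the first 2 balance equations plus normalization, the linear system A*pi = b is:
  [-4/15, 1/15, 4/15] . pi = 0
  [2/15, -13/15, 1/15] . pi = 0
  [1, 1, 1] . pi = 1

Solving yields:
  pi_X = 53/115
  pi_Y = 12/115
  pi_Z = 10/23

Verification (pi * P):
  53/115*11/15 + 12/115*1/15 + 10/23*4/15 = 53/115 = pi_X  (ok)
  53/115*2/15 + 12/115*2/15 + 10/23*1/15 = 12/115 = pi_Y  (ok)
  53/115*2/15 + 12/115*4/5 + 10/23*2/3 = 10/23 = pi_Z  (ok)

Answer: 53/115 12/115 10/23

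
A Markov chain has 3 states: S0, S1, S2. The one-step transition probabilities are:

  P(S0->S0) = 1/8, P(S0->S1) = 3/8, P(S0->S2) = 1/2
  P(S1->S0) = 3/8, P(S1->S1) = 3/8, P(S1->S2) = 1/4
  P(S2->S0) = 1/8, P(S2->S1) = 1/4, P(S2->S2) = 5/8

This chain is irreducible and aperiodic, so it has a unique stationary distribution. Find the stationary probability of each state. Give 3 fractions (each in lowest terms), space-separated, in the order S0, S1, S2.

The stationary distribution satisfies pi = pi * P, i.e.:
  pi_S0 = 1/8*pi_S0 + 3/8*pi_S1 + 1/8*pi_S2
  pi_S1 = 3/8*pi_S0 + 3/8*pi_S1 + 1/4*pi_S2
  pi_S2 = 1/2*pi_S0 + 1/4*pi_S1 + 5/8*pi_S2
with normalization: pi_S0 + pi_S1 + pi_S2 = 1.

Using the first 2 balance equations plus normalization, the linear system A*pi = b is:
  [-7/8, 3/8, 1/8] . pi = 0
  [3/8, -5/8, 1/4] . pi = 0
  [1, 1, 1] . pi = 1

Solving yields:
  pi_S0 = 11/54
  pi_S1 = 17/54
  pi_S2 = 13/27

Verification (pi * P):
  11/54*1/8 + 17/54*3/8 + 13/27*1/8 = 11/54 = pi_S0  (ok)
  11/54*3/8 + 17/54*3/8 + 13/27*1/4 = 17/54 = pi_S1  (ok)
  11/54*1/2 + 17/54*1/4 + 13/27*5/8 = 13/27 = pi_S2  (ok)

Answer: 11/54 17/54 13/27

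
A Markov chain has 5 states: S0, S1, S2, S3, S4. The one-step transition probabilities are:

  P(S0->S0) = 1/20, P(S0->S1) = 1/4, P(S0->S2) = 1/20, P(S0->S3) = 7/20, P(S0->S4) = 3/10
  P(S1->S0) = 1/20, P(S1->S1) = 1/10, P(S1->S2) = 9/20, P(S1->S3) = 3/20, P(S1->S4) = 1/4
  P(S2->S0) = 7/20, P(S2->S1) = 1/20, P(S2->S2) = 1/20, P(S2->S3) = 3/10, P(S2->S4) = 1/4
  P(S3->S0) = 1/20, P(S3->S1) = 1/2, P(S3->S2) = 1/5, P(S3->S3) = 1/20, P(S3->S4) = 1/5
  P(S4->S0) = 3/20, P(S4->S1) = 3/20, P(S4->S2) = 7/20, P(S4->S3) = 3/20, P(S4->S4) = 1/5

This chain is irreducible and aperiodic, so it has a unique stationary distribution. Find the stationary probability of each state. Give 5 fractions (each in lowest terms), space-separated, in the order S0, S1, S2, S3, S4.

The stationary distribution satisfies pi = pi * P, i.e.:
  pi_S0 = 1/20*pi_S0 + 1/20*pi_S1 + 7/20*pi_S2 + 1/20*pi_S3 + 3/20*pi_S4
  pi_S1 = 1/4*pi_S0 + 1/10*pi_S1 + 1/20*pi_S2 + 1/2*pi_S3 + 3/20*pi_S4
  pi_S2 = 1/20*pi_S0 + 9/20*pi_S1 + 1/20*pi_S2 + 1/5*pi_S3 + 7/20*pi_S4
  pi_S3 = 7/20*pi_S0 + 3/20*pi_S1 + 3/10*pi_S2 + 1/20*pi_S3 + 3/20*pi_S4
  pi_S4 = 3/10*pi_S0 + 1/4*pi_S1 + 1/4*pi_S2 + 1/5*pi_S3 + 1/5*pi_S4
with normalization: pi_S0 + pi_S1 + pi_S2 + pi_S3 + pi_S4 = 1.

Using the first 4 balance equations plus normalization, the linear system A*pi = b is:
  [-19/20, 1/20, 7/20, 1/20, 3/20] . pi = 0
  [1/4, -9/10, 1/20, 1/2, 3/20] . pi = 0
  [1/20, 9/20, -19/20, 1/5, 7/20] . pi = 0
  [7/20, 3/20, 3/10, -19/20, 3/20] . pi = 0
  [1, 1, 1, 1, 1] . pi = 1

Solving yields:
  pi_S0 = 41107/288726
  pi_S1 = 9580/48121
  pi_S2 = 11037/48121
  pi_S3 = 27938/144363
  pi_S4 = 68041/288726

Verification (pi * P):
  41107/288726*1/20 + 9580/48121*1/20 + 11037/48121*7/20 + 27938/144363*1/20 + 68041/288726*3/20 = 41107/288726 = pi_S0  (ok)
  41107/288726*1/4 + 9580/48121*1/10 + 11037/48121*1/20 + 27938/144363*1/2 + 68041/288726*3/20 = 9580/48121 = pi_S1  (ok)
  41107/288726*1/20 + 9580/48121*9/20 + 11037/48121*1/20 + 27938/144363*1/5 + 68041/288726*7/20 = 11037/48121 = pi_S2  (ok)
  41107/288726*7/20 + 9580/48121*3/20 + 11037/48121*3/10 + 27938/144363*1/20 + 68041/288726*3/20 = 27938/144363 = pi_S3  (ok)
  41107/288726*3/10 + 9580/48121*1/4 + 11037/48121*1/4 + 27938/144363*1/5 + 68041/288726*1/5 = 68041/288726 = pi_S4  (ok)

Answer: 41107/288726 9580/48121 11037/48121 27938/144363 68041/288726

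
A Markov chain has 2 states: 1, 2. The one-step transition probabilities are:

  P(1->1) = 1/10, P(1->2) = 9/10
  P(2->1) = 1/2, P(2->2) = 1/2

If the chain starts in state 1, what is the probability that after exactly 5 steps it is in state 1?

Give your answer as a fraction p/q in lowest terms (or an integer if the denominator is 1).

Answer: 2191/6250

Derivation:
Computing P^5 by repeated multiplication:
P^1 =
  1: [1/10, 9/10]
  2: [1/2, 1/2]
P^2 =
  1: [23/50, 27/50]
  2: [3/10, 7/10]
P^3 =
  1: [79/250, 171/250]
  2: [19/50, 31/50]
P^4 =
  1: [467/1250, 783/1250]
  2: [87/250, 163/250]
P^5 =
  1: [2191/6250, 4059/6250]
  2: [451/1250, 799/1250]

(P^5)[1 -> 1] = 2191/6250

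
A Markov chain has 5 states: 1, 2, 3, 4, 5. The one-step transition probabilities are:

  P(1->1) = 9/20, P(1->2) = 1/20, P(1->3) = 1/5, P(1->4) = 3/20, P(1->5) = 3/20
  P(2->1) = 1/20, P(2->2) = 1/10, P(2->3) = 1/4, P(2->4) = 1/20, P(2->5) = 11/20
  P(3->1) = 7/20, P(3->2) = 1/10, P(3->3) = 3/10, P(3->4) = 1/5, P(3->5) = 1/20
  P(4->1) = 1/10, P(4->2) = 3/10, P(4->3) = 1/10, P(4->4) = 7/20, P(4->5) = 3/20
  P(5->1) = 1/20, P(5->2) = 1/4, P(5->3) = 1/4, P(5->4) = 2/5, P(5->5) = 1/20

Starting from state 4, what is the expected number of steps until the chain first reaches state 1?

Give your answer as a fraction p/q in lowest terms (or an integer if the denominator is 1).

Let h_i = expected steps to first reach 1 from state i.
Boundary: h_1 = 0.
First-step equations for the other states:
  h_2 = 1 + 1/20*h_1 + 1/10*h_2 + 1/4*h_3 + 1/20*h_4 + 11/20*h_5
  h_3 = 1 + 7/20*h_1 + 1/10*h_2 + 3/10*h_3 + 1/5*h_4 + 1/20*h_5
  h_4 = 1 + 1/10*h_1 + 3/10*h_2 + 1/10*h_3 + 7/20*h_4 + 3/20*h_5
  h_5 = 1 + 1/20*h_1 + 1/4*h_2 + 1/4*h_3 + 2/5*h_4 + 1/20*h_5

Substituting h_1 = 0 and rearranging gives the linear system (I - Q) h = 1:
  [9/10, -1/4, -1/20, -11/20] . (h_2, h_3, h_4, h_5) = 1
  [-1/10, 7/10, -1/5, -1/20] . (h_2, h_3, h_4, h_5) = 1
  [-3/10, -1/10, 13/20, -3/20] . (h_2, h_3, h_4, h_5) = 1
  [-1/4, -1/4, -2/5, 19/20] . (h_2, h_3, h_4, h_5) = 1

Solving yields:
  h_2 = 182080/23591
  h_3 = 124560/23591
  h_4 = 181480/23591
  h_5 = 181940/23591

Starting state is 4, so the expected hitting time is h_4 = 181480/23591.

Answer: 181480/23591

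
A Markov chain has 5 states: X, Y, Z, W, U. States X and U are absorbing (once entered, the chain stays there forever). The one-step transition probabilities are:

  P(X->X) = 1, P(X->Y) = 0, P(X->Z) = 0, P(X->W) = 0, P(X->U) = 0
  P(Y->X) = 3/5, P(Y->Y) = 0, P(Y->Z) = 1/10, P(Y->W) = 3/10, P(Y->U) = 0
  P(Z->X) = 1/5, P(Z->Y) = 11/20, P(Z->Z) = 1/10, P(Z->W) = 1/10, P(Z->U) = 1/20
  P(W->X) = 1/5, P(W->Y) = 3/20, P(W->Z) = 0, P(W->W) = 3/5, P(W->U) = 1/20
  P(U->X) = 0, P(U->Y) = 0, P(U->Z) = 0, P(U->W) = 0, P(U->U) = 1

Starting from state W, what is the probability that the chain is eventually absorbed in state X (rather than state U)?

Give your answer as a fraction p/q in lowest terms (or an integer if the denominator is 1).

Answer: 253/296

Derivation:
Let a_i = P(absorbed in X | start in state i).
Boundary conditions: a_X = 1, a_U = 0.
For each transient state i, a_i = sum_j P(i->j) * a_j:
  a_Y = 3/5*a_X + 0*a_Y + 1/10*a_Z + 3/10*a_W + 0*a_U
  a_Z = 1/5*a_X + 11/20*a_Y + 1/10*a_Z + 1/10*a_W + 1/20*a_U
  a_W = 1/5*a_X + 3/20*a_Y + 0*a_Z + 3/5*a_W + 1/20*a_U

Substituting a_X = 1 and a_U = 0, rearrange to (I - Q) a = r where r[i] = P(i -> X):
  [1, -1/10, -3/10] . (a_Y, a_Z, a_W) = 3/5
  [-11/20, 9/10, -1/10] . (a_Y, a_Z, a_W) = 1/5
  [-3/20, 0, 2/5] . (a_Y, a_Z, a_W) = 1/5

Solving yields:
  a_Y = 35/37
  a_Z = 265/296
  a_W = 253/296

Starting state is W, so the absorption probability is a_W = 253/296.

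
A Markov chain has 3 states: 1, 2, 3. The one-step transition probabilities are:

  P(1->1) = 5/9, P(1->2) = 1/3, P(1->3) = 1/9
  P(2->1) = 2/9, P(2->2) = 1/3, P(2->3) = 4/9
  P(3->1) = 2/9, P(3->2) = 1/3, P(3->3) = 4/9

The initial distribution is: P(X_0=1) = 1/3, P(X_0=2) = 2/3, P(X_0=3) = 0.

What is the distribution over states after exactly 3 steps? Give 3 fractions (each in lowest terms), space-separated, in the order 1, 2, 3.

Propagating the distribution step by step (d_{t+1} = d_t * P):
d_0 = (1=1/3, 2=2/3, 3=0)
  d_1[1] = 1/3*5/9 + 2/3*2/9 + 0*2/9 = 1/3
  d_1[2] = 1/3*1/3 + 2/3*1/3 + 0*1/3 = 1/3
  d_1[3] = 1/3*1/9 + 2/3*4/9 + 0*4/9 = 1/3
d_1 = (1=1/3, 2=1/3, 3=1/3)
  d_2[1] = 1/3*5/9 + 1/3*2/9 + 1/3*2/9 = 1/3
  d_2[2] = 1/3*1/3 + 1/3*1/3 + 1/3*1/3 = 1/3
  d_2[3] = 1/3*1/9 + 1/3*4/9 + 1/3*4/9 = 1/3
d_2 = (1=1/3, 2=1/3, 3=1/3)
  d_3[1] = 1/3*5/9 + 1/3*2/9 + 1/3*2/9 = 1/3
  d_3[2] = 1/3*1/3 + 1/3*1/3 + 1/3*1/3 = 1/3
  d_3[3] = 1/3*1/9 + 1/3*4/9 + 1/3*4/9 = 1/3
d_3 = (1=1/3, 2=1/3, 3=1/3)

Answer: 1/3 1/3 1/3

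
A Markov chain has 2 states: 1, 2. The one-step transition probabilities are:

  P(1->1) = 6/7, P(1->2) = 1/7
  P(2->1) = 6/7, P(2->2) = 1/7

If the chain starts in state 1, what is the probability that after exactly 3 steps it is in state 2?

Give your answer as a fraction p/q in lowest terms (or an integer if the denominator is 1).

Answer: 1/7

Derivation:
Computing P^3 by repeated multiplication:
P^1 =
  1: [6/7, 1/7]
  2: [6/7, 1/7]
P^2 =
  1: [6/7, 1/7]
  2: [6/7, 1/7]
P^3 =
  1: [6/7, 1/7]
  2: [6/7, 1/7]

(P^3)[1 -> 2] = 1/7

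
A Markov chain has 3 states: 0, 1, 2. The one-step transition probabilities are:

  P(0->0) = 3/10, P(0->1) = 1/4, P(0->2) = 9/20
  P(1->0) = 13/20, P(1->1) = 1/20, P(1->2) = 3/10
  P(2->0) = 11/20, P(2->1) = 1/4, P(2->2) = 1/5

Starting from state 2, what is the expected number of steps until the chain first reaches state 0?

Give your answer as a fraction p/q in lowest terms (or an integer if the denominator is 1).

Let h_i = expected steps to first reach 0 from state i.
Boundary: h_0 = 0.
First-step equations for the other states:
  h_1 = 1 + 13/20*h_0 + 1/20*h_1 + 3/10*h_2
  h_2 = 1 + 11/20*h_0 + 1/4*h_1 + 1/5*h_2

Substituting h_0 = 0 and rearranging gives the linear system (I - Q) h = 1:
  [19/20, -3/10] . (h_1, h_2) = 1
  [-1/4, 4/5] . (h_1, h_2) = 1

Solving yields:
  h_1 = 220/137
  h_2 = 240/137

Starting state is 2, so the expected hitting time is h_2 = 240/137.

Answer: 240/137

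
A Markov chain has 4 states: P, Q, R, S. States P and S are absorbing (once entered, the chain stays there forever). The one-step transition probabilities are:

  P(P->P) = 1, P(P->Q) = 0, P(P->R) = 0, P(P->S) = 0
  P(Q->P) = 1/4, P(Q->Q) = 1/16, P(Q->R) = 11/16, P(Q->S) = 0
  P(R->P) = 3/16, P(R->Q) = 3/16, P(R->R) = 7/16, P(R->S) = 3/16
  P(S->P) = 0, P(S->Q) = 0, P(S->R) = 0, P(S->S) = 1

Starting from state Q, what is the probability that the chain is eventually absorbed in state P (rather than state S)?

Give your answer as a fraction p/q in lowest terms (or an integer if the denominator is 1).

Let a_i = P(absorbed in P | start in state i).
Boundary conditions: a_P = 1, a_S = 0.
For each transient state i, a_i = sum_j P(i->j) * a_j:
  a_Q = 1/4*a_P + 1/16*a_Q + 11/16*a_R + 0*a_S
  a_R = 3/16*a_P + 3/16*a_Q + 7/16*a_R + 3/16*a_S

Substituting a_P = 1 and a_S = 0, rearrange to (I - Q) a = r where r[i] = P(i -> P):
  [15/16, -11/16] . (a_Q, a_R) = 1/4
  [-3/16, 9/16] . (a_Q, a_R) = 3/16

Solving yields:
  a_Q = 23/34
  a_R = 19/34

Starting state is Q, so the absorption probability is a_Q = 23/34.

Answer: 23/34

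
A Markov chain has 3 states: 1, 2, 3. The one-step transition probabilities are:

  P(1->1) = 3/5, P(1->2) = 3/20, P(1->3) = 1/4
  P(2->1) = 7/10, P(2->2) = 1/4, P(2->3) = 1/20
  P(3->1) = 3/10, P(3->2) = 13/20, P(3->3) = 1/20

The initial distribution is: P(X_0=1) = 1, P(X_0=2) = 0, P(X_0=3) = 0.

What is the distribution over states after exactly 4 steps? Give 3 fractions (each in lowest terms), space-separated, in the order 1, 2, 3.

Propagating the distribution step by step (d_{t+1} = d_t * P):
d_0 = (1=1, 2=0, 3=0)
  d_1[1] = 1*3/5 + 0*7/10 + 0*3/10 = 3/5
  d_1[2] = 1*3/20 + 0*1/4 + 0*13/20 = 3/20
  d_1[3] = 1*1/4 + 0*1/20 + 0*1/20 = 1/4
d_1 = (1=3/5, 2=3/20, 3=1/4)
  d_2[1] = 3/5*3/5 + 3/20*7/10 + 1/4*3/10 = 27/50
  d_2[2] = 3/5*3/20 + 3/20*1/4 + 1/4*13/20 = 29/100
  d_2[3] = 3/5*1/4 + 3/20*1/20 + 1/4*1/20 = 17/100
d_2 = (1=27/50, 2=29/100, 3=17/100)
  d_3[1] = 27/50*3/5 + 29/100*7/10 + 17/100*3/10 = 289/500
  d_3[2] = 27/50*3/20 + 29/100*1/4 + 17/100*13/20 = 33/125
  d_3[3] = 27/50*1/4 + 29/100*1/20 + 17/100*1/20 = 79/500
d_3 = (1=289/500, 2=33/125, 3=79/500)
  d_4[1] = 289/500*3/5 + 33/125*7/10 + 79/500*3/10 = 579/1000
  d_4[2] = 289/500*3/20 + 33/125*1/4 + 79/500*13/20 = 1277/5000
  d_4[3] = 289/500*1/4 + 33/125*1/20 + 79/500*1/20 = 207/1250
d_4 = (1=579/1000, 2=1277/5000, 3=207/1250)

Answer: 579/1000 1277/5000 207/1250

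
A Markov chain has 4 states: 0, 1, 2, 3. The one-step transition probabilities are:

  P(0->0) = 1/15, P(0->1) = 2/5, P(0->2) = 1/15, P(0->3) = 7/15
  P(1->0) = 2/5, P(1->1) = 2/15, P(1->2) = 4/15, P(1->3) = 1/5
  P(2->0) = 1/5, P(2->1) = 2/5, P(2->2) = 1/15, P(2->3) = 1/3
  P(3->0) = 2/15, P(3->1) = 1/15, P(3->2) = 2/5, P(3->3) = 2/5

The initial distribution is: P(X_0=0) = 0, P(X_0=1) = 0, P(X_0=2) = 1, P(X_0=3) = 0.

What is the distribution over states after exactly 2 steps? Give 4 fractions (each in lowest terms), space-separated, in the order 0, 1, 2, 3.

Answer: 52/225 41/225 58/225 74/225

Derivation:
Propagating the distribution step by step (d_{t+1} = d_t * P):
d_0 = (0=0, 1=0, 2=1, 3=0)
  d_1[0] = 0*1/15 + 0*2/5 + 1*1/5 + 0*2/15 = 1/5
  d_1[1] = 0*2/5 + 0*2/15 + 1*2/5 + 0*1/15 = 2/5
  d_1[2] = 0*1/15 + 0*4/15 + 1*1/15 + 0*2/5 = 1/15
  d_1[3] = 0*7/15 + 0*1/5 + 1*1/3 + 0*2/5 = 1/3
d_1 = (0=1/5, 1=2/5, 2=1/15, 3=1/3)
  d_2[0] = 1/5*1/15 + 2/5*2/5 + 1/15*1/5 + 1/3*2/15 = 52/225
  d_2[1] = 1/5*2/5 + 2/5*2/15 + 1/15*2/5 + 1/3*1/15 = 41/225
  d_2[2] = 1/5*1/15 + 2/5*4/15 + 1/15*1/15 + 1/3*2/5 = 58/225
  d_2[3] = 1/5*7/15 + 2/5*1/5 + 1/15*1/3 + 1/3*2/5 = 74/225
d_2 = (0=52/225, 1=41/225, 2=58/225, 3=74/225)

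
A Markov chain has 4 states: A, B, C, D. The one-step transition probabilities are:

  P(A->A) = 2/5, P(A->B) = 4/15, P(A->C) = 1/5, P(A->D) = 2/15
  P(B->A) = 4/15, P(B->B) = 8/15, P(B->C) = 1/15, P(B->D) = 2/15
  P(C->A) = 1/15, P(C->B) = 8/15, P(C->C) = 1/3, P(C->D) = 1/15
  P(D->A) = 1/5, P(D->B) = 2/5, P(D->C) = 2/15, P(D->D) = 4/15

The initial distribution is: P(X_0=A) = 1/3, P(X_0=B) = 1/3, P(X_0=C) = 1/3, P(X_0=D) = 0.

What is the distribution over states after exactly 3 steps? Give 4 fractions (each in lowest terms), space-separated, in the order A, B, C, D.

Answer: 7/27 4538/10125 1538/10125 1424/10125

Derivation:
Propagating the distribution step by step (d_{t+1} = d_t * P):
d_0 = (A=1/3, B=1/3, C=1/3, D=0)
  d_1[A] = 1/3*2/5 + 1/3*4/15 + 1/3*1/15 + 0*1/5 = 11/45
  d_1[B] = 1/3*4/15 + 1/3*8/15 + 1/3*8/15 + 0*2/5 = 4/9
  d_1[C] = 1/3*1/5 + 1/3*1/15 + 1/3*1/3 + 0*2/15 = 1/5
  d_1[D] = 1/3*2/15 + 1/3*2/15 + 1/3*1/15 + 0*4/15 = 1/9
d_1 = (A=11/45, B=4/9, C=1/5, D=1/9)
  d_2[A] = 11/45*2/5 + 4/9*4/15 + 1/5*1/15 + 1/9*1/5 = 34/135
  d_2[B] = 11/45*4/15 + 4/9*8/15 + 1/5*8/15 + 1/9*2/5 = 34/75
  d_2[C] = 11/45*1/5 + 4/9*1/15 + 1/5*1/3 + 1/9*2/15 = 4/25
  d_2[D] = 11/45*2/15 + 4/9*2/15 + 1/5*1/15 + 1/9*4/15 = 91/675
d_2 = (A=34/135, B=34/75, C=4/25, D=91/675)
  d_3[A] = 34/135*2/5 + 34/75*4/15 + 4/25*1/15 + 91/675*1/5 = 7/27
  d_3[B] = 34/135*4/15 + 34/75*8/15 + 4/25*8/15 + 91/675*2/5 = 4538/10125
  d_3[C] = 34/135*1/5 + 34/75*1/15 + 4/25*1/3 + 91/675*2/15 = 1538/10125
  d_3[D] = 34/135*2/15 + 34/75*2/15 + 4/25*1/15 + 91/675*4/15 = 1424/10125
d_3 = (A=7/27, B=4538/10125, C=1538/10125, D=1424/10125)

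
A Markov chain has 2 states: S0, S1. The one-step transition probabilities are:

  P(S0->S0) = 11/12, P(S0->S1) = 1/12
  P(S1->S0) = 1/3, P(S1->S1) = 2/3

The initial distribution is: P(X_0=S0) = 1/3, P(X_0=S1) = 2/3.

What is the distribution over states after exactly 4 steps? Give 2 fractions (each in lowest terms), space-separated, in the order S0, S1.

Answer: 46405/62208 15803/62208

Derivation:
Propagating the distribution step by step (d_{t+1} = d_t * P):
d_0 = (S0=1/3, S1=2/3)
  d_1[S0] = 1/3*11/12 + 2/3*1/3 = 19/36
  d_1[S1] = 1/3*1/12 + 2/3*2/3 = 17/36
d_1 = (S0=19/36, S1=17/36)
  d_2[S0] = 19/36*11/12 + 17/36*1/3 = 277/432
  d_2[S1] = 19/36*1/12 + 17/36*2/3 = 155/432
d_2 = (S0=277/432, S1=155/432)
  d_3[S0] = 277/432*11/12 + 155/432*1/3 = 3667/5184
  d_3[S1] = 277/432*1/12 + 155/432*2/3 = 1517/5184
d_3 = (S0=3667/5184, S1=1517/5184)
  d_4[S0] = 3667/5184*11/12 + 1517/5184*1/3 = 46405/62208
  d_4[S1] = 3667/5184*1/12 + 1517/5184*2/3 = 15803/62208
d_4 = (S0=46405/62208, S1=15803/62208)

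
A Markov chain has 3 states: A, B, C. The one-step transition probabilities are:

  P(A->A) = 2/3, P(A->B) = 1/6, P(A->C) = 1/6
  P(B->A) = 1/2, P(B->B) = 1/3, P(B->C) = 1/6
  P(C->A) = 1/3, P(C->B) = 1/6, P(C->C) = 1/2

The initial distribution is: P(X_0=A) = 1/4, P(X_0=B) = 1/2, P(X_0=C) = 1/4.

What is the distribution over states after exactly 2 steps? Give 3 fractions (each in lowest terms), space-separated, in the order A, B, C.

Answer: 13/24 5/24 1/4

Derivation:
Propagating the distribution step by step (d_{t+1} = d_t * P):
d_0 = (A=1/4, B=1/2, C=1/4)
  d_1[A] = 1/4*2/3 + 1/2*1/2 + 1/4*1/3 = 1/2
  d_1[B] = 1/4*1/6 + 1/2*1/3 + 1/4*1/6 = 1/4
  d_1[C] = 1/4*1/6 + 1/2*1/6 + 1/4*1/2 = 1/4
d_1 = (A=1/2, B=1/4, C=1/4)
  d_2[A] = 1/2*2/3 + 1/4*1/2 + 1/4*1/3 = 13/24
  d_2[B] = 1/2*1/6 + 1/4*1/3 + 1/4*1/6 = 5/24
  d_2[C] = 1/2*1/6 + 1/4*1/6 + 1/4*1/2 = 1/4
d_2 = (A=13/24, B=5/24, C=1/4)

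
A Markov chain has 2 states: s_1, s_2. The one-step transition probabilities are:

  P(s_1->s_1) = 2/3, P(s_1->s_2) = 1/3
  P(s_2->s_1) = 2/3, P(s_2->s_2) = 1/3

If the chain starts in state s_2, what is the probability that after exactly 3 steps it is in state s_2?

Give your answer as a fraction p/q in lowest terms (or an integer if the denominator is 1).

Computing P^3 by repeated multiplication:
P^1 =
  s_1: [2/3, 1/3]
  s_2: [2/3, 1/3]
P^2 =
  s_1: [2/3, 1/3]
  s_2: [2/3, 1/3]
P^3 =
  s_1: [2/3, 1/3]
  s_2: [2/3, 1/3]

(P^3)[s_2 -> s_2] = 1/3

Answer: 1/3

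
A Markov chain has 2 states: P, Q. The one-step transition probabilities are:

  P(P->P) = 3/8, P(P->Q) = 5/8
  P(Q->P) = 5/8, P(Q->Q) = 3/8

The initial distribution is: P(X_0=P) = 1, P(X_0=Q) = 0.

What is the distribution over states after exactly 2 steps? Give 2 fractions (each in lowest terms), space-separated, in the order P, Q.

Propagating the distribution step by step (d_{t+1} = d_t * P):
d_0 = (P=1, Q=0)
  d_1[P] = 1*3/8 + 0*5/8 = 3/8
  d_1[Q] = 1*5/8 + 0*3/8 = 5/8
d_1 = (P=3/8, Q=5/8)
  d_2[P] = 3/8*3/8 + 5/8*5/8 = 17/32
  d_2[Q] = 3/8*5/8 + 5/8*3/8 = 15/32
d_2 = (P=17/32, Q=15/32)

Answer: 17/32 15/32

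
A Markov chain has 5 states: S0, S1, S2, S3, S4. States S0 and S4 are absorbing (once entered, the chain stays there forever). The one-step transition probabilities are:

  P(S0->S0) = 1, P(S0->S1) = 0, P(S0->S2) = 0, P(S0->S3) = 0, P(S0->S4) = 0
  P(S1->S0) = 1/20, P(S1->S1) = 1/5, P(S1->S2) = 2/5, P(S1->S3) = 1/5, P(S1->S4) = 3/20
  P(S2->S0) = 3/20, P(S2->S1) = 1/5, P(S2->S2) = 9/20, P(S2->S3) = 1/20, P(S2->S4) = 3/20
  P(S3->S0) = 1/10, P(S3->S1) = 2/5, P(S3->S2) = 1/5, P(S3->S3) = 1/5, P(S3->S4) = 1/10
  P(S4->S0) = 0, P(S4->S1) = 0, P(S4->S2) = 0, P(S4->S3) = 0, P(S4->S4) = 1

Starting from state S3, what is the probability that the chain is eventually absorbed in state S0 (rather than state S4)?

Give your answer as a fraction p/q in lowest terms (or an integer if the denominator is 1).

Answer: 97/220

Derivation:
Let a_i = P(absorbed in S0 | start in state i).
Boundary conditions: a_S0 = 1, a_S4 = 0.
For each transient state i, a_i = sum_j P(i->j) * a_j:
  a_S1 = 1/20*a_S0 + 1/5*a_S1 + 2/5*a_S2 + 1/5*a_S3 + 3/20*a_S4
  a_S2 = 3/20*a_S0 + 1/5*a_S1 + 9/20*a_S2 + 1/20*a_S3 + 3/20*a_S4
  a_S3 = 1/10*a_S0 + 2/5*a_S1 + 1/5*a_S2 + 1/5*a_S3 + 1/10*a_S4

Substituting a_S0 = 1 and a_S4 = 0, rearrange to (I - Q) a = r where r[i] = P(i -> S0):
  [4/5, -2/5, -1/5] . (a_S1, a_S2, a_S3) = 1/20
  [-1/5, 11/20, -1/20] . (a_S1, a_S2, a_S3) = 3/20
  [-2/5, -1/5, 4/5] . (a_S1, a_S2, a_S3) = 1/10

Solving yields:
  a_S1 = 177/440
  a_S2 = 101/220
  a_S3 = 97/220

Starting state is S3, so the absorption probability is a_S3 = 97/220.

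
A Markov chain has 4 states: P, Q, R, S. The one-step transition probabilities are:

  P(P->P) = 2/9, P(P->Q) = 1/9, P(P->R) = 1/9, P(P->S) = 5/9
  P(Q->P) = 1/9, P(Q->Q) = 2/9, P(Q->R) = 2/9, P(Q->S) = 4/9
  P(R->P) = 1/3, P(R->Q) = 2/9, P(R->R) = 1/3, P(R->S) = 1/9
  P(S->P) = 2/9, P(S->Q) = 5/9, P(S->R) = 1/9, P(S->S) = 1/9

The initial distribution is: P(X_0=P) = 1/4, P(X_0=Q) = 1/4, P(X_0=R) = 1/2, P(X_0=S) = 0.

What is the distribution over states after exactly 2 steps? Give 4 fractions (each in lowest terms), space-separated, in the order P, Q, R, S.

Answer: 37/162 8/27 61/324 31/108

Derivation:
Propagating the distribution step by step (d_{t+1} = d_t * P):
d_0 = (P=1/4, Q=1/4, R=1/2, S=0)
  d_1[P] = 1/4*2/9 + 1/4*1/9 + 1/2*1/3 + 0*2/9 = 1/4
  d_1[Q] = 1/4*1/9 + 1/4*2/9 + 1/2*2/9 + 0*5/9 = 7/36
  d_1[R] = 1/4*1/9 + 1/4*2/9 + 1/2*1/3 + 0*1/9 = 1/4
  d_1[S] = 1/4*5/9 + 1/4*4/9 + 1/2*1/9 + 0*1/9 = 11/36
d_1 = (P=1/4, Q=7/36, R=1/4, S=11/36)
  d_2[P] = 1/4*2/9 + 7/36*1/9 + 1/4*1/3 + 11/36*2/9 = 37/162
  d_2[Q] = 1/4*1/9 + 7/36*2/9 + 1/4*2/9 + 11/36*5/9 = 8/27
  d_2[R] = 1/4*1/9 + 7/36*2/9 + 1/4*1/3 + 11/36*1/9 = 61/324
  d_2[S] = 1/4*5/9 + 7/36*4/9 + 1/4*1/9 + 11/36*1/9 = 31/108
d_2 = (P=37/162, Q=8/27, R=61/324, S=31/108)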